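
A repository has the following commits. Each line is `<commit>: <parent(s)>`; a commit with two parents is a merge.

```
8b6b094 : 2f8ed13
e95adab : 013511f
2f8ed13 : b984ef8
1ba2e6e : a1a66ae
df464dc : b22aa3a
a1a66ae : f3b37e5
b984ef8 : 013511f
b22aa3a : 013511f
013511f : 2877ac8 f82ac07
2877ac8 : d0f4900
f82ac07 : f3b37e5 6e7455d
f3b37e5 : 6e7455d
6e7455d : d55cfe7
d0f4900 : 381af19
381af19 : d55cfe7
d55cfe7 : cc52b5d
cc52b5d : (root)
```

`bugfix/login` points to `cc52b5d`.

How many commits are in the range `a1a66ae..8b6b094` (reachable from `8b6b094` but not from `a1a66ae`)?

Reachable from 8b6b094: {013511f, 2877ac8, 2f8ed13, 381af19, 6e7455d, 8b6b094, b984ef8, cc52b5d, d0f4900, d55cfe7, f3b37e5, f82ac07}.
Reachable from a1a66ae: {6e7455d, a1a66ae, cc52b5d, d55cfe7, f3b37e5}.
In 8b6b094's history but not a1a66ae's: {013511f, 2877ac8, 2f8ed13, 381af19, 8b6b094, b984ef8, d0f4900, f82ac07} — 8 commits.

8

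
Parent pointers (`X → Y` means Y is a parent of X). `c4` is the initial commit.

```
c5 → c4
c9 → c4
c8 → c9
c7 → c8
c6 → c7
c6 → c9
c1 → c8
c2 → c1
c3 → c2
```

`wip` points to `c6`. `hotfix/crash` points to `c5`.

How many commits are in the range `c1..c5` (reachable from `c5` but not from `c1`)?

Reachable from c5: {c4, c5}.
Reachable from c1: {c1, c4, c8, c9}.
In c5's history but not c1's: {c5} — 1 commit.

1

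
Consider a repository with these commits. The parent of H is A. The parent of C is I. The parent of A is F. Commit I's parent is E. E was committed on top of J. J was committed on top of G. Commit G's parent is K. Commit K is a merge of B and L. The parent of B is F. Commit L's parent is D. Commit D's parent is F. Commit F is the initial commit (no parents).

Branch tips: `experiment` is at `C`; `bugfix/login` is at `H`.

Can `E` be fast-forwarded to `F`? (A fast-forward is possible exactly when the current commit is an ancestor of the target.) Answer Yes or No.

A fast-forward from E to F is possible iff E is an ancestor of F.
Ancestors of F: {F}.
E is not among them, so fast-forward is not possible.

No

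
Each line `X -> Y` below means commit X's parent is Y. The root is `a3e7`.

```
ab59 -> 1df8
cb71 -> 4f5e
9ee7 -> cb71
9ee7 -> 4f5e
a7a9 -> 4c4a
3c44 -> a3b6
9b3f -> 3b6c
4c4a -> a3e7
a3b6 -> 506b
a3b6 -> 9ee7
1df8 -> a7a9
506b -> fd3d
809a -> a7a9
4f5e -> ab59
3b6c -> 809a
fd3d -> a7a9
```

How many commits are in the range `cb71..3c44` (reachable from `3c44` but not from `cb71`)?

5

Reachable from 3c44: {1df8, 3c44, 4c4a, 4f5e, 506b, 9ee7, a3b6, a3e7, a7a9, ab59, cb71, fd3d}.
Reachable from cb71: {1df8, 4c4a, 4f5e, a3e7, a7a9, ab59, cb71}.
In 3c44's history but not cb71's: {3c44, 506b, 9ee7, a3b6, fd3d} — 5 commits.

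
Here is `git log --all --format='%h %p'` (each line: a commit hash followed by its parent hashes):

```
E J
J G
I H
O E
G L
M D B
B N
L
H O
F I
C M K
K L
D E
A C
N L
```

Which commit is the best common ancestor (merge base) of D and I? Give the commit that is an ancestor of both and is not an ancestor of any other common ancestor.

E

Ancestors of D: {D, E, G, J, L}.
Ancestors of I: {E, G, H, I, J, L, O}.
Common ancestors: {E, G, J, L}.
Among these, E is not an ancestor of any other common ancestor — it is the merge base.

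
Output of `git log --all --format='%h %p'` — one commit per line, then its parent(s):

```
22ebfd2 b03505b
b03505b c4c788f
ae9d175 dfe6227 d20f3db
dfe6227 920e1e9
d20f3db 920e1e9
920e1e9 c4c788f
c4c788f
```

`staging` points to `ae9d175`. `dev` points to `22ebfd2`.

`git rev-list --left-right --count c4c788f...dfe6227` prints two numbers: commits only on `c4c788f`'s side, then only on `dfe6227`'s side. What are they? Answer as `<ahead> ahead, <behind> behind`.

0 ahead, 2 behind

Reachable from c4c788f: {c4c788f}.
Reachable from dfe6227: {920e1e9, c4c788f, dfe6227}.
Only in c4c788f's history (ahead): {} — 0.
Only in dfe6227's history (behind): {920e1e9, dfe6227} — 2.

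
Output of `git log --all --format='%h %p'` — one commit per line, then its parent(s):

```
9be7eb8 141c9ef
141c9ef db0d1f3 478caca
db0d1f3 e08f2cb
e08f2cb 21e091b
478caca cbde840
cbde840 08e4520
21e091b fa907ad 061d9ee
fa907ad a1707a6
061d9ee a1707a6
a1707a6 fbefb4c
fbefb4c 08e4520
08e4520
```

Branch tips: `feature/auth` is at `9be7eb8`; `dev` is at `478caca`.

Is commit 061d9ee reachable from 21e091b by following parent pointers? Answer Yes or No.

Yes

Ancestors of 21e091b (commits reachable by following parents): {061d9ee, 08e4520, 21e091b, a1707a6, fa907ad, fbefb4c}.
061d9ee is in that set, so it is an ancestor of 21e091b.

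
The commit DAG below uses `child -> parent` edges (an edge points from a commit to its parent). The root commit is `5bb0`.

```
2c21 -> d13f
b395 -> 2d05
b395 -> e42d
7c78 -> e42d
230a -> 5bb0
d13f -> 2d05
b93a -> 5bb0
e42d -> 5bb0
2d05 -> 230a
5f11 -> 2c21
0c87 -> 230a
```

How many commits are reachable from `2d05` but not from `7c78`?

2

Reachable from 2d05: {230a, 2d05, 5bb0}.
Reachable from 7c78: {5bb0, 7c78, e42d}.
In 2d05's history but not 7c78's: {230a, 2d05} — 2 commits.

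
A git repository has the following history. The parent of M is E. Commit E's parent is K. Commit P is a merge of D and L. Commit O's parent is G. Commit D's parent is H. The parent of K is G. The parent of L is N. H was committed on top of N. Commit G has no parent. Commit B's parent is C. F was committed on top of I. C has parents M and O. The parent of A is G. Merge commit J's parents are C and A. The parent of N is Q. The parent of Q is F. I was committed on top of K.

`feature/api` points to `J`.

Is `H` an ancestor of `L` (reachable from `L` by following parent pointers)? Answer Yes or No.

No

Ancestors of L: {F, G, I, K, L, N, Q}.
H is not in that set, so it is not an ancestor of L.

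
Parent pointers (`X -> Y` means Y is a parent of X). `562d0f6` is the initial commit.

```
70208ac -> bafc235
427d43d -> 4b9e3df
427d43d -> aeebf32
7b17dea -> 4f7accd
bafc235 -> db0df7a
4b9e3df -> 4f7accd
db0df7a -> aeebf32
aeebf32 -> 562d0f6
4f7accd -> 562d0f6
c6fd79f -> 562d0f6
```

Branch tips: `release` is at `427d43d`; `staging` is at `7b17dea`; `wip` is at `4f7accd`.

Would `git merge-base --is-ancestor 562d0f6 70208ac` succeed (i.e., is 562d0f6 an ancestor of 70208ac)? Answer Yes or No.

Yes

Ancestors of 70208ac (commits reachable by following parents): {562d0f6, 70208ac, aeebf32, bafc235, db0df7a}.
562d0f6 is in that set, so it is an ancestor of 70208ac.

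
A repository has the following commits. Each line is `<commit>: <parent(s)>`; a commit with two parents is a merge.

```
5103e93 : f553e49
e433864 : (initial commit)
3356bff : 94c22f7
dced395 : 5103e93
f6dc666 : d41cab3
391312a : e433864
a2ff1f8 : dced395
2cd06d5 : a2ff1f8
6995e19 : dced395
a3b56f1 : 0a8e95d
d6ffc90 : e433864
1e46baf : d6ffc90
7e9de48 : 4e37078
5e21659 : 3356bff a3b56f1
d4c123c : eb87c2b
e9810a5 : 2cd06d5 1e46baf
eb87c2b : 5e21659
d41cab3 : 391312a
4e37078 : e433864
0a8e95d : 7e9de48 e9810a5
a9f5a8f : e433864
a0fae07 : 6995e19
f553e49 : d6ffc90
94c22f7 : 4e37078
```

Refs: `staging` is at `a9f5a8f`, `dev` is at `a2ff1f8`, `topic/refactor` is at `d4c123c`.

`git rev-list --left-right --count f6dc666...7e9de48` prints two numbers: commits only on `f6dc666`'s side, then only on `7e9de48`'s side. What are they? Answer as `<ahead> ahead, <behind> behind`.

3 ahead, 2 behind

Reachable from f6dc666: {391312a, d41cab3, e433864, f6dc666}.
Reachable from 7e9de48: {4e37078, 7e9de48, e433864}.
Only in f6dc666's history (ahead): {391312a, d41cab3, f6dc666} — 3.
Only in 7e9de48's history (behind): {4e37078, 7e9de48} — 2.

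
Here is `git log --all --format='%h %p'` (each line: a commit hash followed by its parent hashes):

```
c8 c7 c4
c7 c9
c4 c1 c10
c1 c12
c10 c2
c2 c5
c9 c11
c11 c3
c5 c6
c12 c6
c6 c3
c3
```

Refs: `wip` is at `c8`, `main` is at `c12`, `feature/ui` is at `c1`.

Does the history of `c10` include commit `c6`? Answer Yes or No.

Yes

Ancestors of c10 (commits reachable by following parents): {c10, c2, c3, c5, c6}.
c6 is in that set, so it is an ancestor of c10.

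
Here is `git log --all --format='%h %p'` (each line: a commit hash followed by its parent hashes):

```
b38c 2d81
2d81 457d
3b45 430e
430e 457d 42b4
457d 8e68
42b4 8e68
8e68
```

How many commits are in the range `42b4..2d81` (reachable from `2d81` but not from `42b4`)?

2

Reachable from 2d81: {2d81, 457d, 8e68}.
Reachable from 42b4: {42b4, 8e68}.
In 2d81's history but not 42b4's: {2d81, 457d} — 2 commits.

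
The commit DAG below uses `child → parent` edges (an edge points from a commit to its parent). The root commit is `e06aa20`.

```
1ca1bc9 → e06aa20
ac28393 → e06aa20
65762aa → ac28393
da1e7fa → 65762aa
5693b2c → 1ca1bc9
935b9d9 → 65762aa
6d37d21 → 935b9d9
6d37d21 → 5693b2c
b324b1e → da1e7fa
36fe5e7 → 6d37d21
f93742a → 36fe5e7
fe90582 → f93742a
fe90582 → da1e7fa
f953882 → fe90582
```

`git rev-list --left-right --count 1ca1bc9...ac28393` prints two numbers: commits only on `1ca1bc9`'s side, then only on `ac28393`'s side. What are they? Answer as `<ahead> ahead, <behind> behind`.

Reachable from 1ca1bc9: {1ca1bc9, e06aa20}.
Reachable from ac28393: {ac28393, e06aa20}.
Only in 1ca1bc9's history (ahead): {1ca1bc9} — 1.
Only in ac28393's history (behind): {ac28393} — 1.

1 ahead, 1 behind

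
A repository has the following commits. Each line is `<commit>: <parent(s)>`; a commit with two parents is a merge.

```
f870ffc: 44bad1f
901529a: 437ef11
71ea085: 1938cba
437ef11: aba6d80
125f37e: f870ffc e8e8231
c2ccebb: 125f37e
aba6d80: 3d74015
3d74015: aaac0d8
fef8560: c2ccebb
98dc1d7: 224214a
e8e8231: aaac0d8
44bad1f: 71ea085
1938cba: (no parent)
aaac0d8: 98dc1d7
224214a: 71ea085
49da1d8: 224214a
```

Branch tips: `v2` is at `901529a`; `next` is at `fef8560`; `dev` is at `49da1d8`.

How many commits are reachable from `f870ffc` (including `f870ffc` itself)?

4

Walking parent pointers from f870ffc: reachable set = {1938cba, 44bad1f, 71ea085, f870ffc}.
That is 4 commits.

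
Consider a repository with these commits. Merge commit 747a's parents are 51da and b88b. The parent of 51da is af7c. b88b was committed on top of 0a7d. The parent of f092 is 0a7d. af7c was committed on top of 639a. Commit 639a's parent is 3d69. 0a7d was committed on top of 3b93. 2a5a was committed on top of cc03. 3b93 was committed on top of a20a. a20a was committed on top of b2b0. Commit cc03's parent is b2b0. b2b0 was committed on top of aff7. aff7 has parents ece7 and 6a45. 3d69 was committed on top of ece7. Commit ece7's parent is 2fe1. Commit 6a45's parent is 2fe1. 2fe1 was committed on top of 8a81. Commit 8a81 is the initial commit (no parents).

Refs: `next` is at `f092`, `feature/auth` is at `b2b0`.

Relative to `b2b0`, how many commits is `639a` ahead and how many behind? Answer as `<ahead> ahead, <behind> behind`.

2 ahead, 3 behind

Reachable from 639a: {2fe1, 3d69, 639a, 8a81, ece7}.
Reachable from b2b0: {2fe1, 6a45, 8a81, aff7, b2b0, ece7}.
Only in 639a's history (ahead): {3d69, 639a} — 2.
Only in b2b0's history (behind): {6a45, aff7, b2b0} — 3.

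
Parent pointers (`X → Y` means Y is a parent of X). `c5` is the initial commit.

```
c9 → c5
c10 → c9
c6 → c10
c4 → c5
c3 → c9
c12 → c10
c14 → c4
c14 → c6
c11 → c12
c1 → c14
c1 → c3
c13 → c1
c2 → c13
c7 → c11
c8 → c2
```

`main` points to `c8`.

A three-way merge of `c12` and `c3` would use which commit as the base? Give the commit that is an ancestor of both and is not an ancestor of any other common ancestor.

Ancestors of c12: {c10, c12, c5, c9}.
Ancestors of c3: {c3, c5, c9}.
Common ancestors: {c5, c9}.
Among these, c9 is not an ancestor of any other common ancestor — it is the merge base.

c9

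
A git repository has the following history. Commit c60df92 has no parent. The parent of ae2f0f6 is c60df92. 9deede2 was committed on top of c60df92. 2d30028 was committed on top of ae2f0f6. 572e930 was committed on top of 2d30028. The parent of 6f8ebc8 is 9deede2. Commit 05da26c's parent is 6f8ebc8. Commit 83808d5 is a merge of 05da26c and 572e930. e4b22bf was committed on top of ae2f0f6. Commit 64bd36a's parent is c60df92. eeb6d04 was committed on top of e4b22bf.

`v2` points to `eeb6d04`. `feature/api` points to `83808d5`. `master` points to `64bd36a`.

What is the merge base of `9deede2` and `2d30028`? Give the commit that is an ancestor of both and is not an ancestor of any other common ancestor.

Ancestors of 9deede2: {9deede2, c60df92}.
Ancestors of 2d30028: {2d30028, ae2f0f6, c60df92}.
Common ancestors: {c60df92}.
The only common ancestor is c60df92, so it is the merge base.

c60df92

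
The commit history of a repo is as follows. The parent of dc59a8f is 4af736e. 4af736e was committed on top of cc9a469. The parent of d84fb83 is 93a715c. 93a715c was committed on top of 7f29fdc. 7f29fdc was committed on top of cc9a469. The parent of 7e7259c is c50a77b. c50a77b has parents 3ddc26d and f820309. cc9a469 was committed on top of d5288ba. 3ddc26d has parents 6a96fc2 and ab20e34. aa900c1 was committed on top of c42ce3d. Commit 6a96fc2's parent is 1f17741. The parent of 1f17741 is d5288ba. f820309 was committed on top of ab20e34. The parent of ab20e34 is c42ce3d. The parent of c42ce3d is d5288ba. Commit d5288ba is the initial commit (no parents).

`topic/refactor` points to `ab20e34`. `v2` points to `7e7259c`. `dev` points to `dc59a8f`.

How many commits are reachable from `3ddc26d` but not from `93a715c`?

5

Reachable from 3ddc26d: {1f17741, 3ddc26d, 6a96fc2, ab20e34, c42ce3d, d5288ba}.
Reachable from 93a715c: {7f29fdc, 93a715c, cc9a469, d5288ba}.
In 3ddc26d's history but not 93a715c's: {1f17741, 3ddc26d, 6a96fc2, ab20e34, c42ce3d} — 5 commits.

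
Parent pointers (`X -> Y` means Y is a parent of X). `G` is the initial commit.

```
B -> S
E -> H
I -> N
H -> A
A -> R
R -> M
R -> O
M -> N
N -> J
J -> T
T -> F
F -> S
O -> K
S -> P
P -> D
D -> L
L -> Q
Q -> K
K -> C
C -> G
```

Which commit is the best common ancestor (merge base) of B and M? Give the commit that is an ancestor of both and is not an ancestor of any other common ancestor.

S

Ancestors of B: {B, C, D, G, K, L, P, Q, S}.
Ancestors of M: {C, D, F, G, J, K, L, M, N, P, Q, S, T}.
Common ancestors: {C, D, G, K, L, P, Q, S}.
Among these, S is not an ancestor of any other common ancestor — it is the merge base.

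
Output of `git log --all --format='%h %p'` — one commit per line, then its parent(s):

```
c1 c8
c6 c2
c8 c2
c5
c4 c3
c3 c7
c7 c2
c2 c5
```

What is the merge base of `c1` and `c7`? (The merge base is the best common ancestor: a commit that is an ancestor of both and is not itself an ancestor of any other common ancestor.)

c2

Ancestors of c1: {c1, c2, c5, c8}.
Ancestors of c7: {c2, c5, c7}.
Common ancestors: {c2, c5}.
Among these, c2 is not an ancestor of any other common ancestor — it is the merge base.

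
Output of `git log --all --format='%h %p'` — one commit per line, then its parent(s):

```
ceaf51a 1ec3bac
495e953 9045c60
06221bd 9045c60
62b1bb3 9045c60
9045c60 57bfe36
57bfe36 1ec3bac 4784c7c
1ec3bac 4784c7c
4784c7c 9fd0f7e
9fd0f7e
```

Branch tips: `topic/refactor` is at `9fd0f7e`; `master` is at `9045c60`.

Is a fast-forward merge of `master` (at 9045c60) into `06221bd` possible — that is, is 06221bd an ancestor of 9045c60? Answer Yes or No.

No

A fast-forward from 06221bd to 9045c60 is possible iff 06221bd is an ancestor of 9045c60.
Ancestors of 9045c60: {1ec3bac, 4784c7c, 57bfe36, 9045c60, 9fd0f7e}.
06221bd is not among them, so fast-forward is not possible.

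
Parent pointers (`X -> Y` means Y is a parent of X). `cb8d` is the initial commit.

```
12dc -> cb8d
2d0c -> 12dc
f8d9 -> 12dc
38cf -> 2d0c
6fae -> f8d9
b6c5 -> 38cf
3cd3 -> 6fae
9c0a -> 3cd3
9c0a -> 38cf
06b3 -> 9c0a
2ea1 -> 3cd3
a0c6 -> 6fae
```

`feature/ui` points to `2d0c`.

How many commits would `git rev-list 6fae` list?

4

Walking parent pointers from 6fae: reachable set = {12dc, 6fae, cb8d, f8d9}.
That is 4 commits.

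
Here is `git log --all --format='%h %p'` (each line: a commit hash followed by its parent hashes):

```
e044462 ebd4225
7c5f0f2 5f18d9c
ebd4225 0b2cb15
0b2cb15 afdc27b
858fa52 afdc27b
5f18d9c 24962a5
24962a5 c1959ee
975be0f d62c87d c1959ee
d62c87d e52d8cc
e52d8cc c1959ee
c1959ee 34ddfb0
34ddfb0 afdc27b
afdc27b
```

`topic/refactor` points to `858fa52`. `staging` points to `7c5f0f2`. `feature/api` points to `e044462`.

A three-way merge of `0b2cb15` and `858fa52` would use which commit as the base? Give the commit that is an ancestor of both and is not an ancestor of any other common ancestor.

Ancestors of 0b2cb15: {0b2cb15, afdc27b}.
Ancestors of 858fa52: {858fa52, afdc27b}.
Common ancestors: {afdc27b}.
The only common ancestor is afdc27b, so it is the merge base.

afdc27b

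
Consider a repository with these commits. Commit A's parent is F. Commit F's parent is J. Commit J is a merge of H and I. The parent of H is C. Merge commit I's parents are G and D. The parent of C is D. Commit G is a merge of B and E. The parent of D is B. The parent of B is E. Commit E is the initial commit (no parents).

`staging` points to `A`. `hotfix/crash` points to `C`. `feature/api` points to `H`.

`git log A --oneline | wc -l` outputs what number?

Walking parent pointers from A: reachable set = {A, B, C, D, E, F, G, H, I, J}.
That is 10 commits.

10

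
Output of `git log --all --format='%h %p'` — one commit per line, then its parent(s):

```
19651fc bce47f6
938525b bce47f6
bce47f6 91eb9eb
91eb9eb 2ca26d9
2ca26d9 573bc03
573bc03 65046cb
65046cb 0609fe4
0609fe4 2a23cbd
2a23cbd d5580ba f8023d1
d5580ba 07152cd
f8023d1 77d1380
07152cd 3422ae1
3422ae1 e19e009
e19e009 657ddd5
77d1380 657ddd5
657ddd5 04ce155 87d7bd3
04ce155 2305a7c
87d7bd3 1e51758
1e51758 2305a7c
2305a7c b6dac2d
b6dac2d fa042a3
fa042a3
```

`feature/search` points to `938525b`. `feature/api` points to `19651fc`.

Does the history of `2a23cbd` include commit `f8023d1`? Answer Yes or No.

Ancestors of 2a23cbd (commits reachable by following parents): {04ce155, 07152cd, 1e51758, 2305a7c, 2a23cbd, 3422ae1, 657ddd5, 77d1380, 87d7bd3, b6dac2d, d5580ba, e19e009, f8023d1, fa042a3}.
f8023d1 is in that set, so it is an ancestor of 2a23cbd.

Yes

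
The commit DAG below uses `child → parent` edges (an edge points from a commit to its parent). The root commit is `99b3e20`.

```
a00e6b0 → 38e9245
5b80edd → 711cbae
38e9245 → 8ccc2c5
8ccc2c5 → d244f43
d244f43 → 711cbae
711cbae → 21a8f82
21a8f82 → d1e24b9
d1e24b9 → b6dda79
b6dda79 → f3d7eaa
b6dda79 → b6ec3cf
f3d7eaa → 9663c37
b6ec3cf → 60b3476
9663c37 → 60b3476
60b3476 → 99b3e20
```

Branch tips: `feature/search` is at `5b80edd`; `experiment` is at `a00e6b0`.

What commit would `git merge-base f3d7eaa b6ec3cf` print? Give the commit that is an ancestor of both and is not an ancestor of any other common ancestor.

Ancestors of f3d7eaa: {60b3476, 9663c37, 99b3e20, f3d7eaa}.
Ancestors of b6ec3cf: {60b3476, 99b3e20, b6ec3cf}.
Common ancestors: {60b3476, 99b3e20}.
Among these, 60b3476 is not an ancestor of any other common ancestor — it is the merge base.

60b3476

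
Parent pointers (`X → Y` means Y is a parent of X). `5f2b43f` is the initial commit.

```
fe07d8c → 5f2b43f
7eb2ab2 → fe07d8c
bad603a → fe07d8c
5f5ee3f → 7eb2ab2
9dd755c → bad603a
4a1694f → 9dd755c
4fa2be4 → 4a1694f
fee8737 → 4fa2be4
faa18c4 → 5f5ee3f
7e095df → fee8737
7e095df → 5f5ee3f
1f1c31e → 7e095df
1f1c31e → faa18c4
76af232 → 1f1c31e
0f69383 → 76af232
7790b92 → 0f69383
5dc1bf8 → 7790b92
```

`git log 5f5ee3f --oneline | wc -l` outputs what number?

Walking parent pointers from 5f5ee3f: reachable set = {5f2b43f, 5f5ee3f, 7eb2ab2, fe07d8c}.
That is 4 commits.

4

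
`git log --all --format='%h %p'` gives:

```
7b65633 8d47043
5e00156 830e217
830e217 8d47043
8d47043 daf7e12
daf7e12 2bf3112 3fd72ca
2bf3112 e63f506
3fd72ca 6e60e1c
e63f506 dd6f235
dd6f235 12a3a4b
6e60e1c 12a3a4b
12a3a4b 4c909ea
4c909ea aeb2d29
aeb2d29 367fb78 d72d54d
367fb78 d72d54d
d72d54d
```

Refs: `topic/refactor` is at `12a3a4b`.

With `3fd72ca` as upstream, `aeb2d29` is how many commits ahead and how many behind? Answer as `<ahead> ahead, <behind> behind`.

Reachable from aeb2d29: {367fb78, aeb2d29, d72d54d}.
Reachable from 3fd72ca: {12a3a4b, 367fb78, 3fd72ca, 4c909ea, 6e60e1c, aeb2d29, d72d54d}.
Only in aeb2d29's history (ahead): {} — 0.
Only in 3fd72ca's history (behind): {12a3a4b, 3fd72ca, 4c909ea, 6e60e1c} — 4.

0 ahead, 4 behind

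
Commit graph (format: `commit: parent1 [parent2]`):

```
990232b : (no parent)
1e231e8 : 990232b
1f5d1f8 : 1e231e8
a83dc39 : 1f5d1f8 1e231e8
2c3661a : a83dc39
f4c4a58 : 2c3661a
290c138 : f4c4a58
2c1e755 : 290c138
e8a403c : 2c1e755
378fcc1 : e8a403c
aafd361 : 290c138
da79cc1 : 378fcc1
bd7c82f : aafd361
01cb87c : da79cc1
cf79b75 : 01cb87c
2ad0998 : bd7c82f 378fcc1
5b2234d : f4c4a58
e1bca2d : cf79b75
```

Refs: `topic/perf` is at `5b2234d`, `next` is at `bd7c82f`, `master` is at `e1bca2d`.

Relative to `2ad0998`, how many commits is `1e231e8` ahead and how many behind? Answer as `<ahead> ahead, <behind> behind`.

0 ahead, 11 behind

Reachable from 1e231e8: {1e231e8, 990232b}.
Reachable from 2ad0998: {1e231e8, 1f5d1f8, 290c138, 2ad0998, 2c1e755, 2c3661a, 378fcc1, 990232b, a83dc39, aafd361, bd7c82f, e8a403c, f4c4a58}.
Only in 1e231e8's history (ahead): {} — 0.
Only in 2ad0998's history (behind): {1f5d1f8, 290c138, 2ad0998, 2c1e755, 2c3661a, 378fcc1, a83dc39, aafd361, bd7c82f, e8a403c, f4c4a58} — 11.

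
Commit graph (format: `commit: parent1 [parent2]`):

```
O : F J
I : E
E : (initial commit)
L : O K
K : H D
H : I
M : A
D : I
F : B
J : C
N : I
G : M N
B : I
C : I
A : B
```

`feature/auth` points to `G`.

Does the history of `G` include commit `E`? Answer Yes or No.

Yes

Ancestors of G (commits reachable by following parents): {A, B, E, G, I, M, N}.
E is in that set, so it is an ancestor of G.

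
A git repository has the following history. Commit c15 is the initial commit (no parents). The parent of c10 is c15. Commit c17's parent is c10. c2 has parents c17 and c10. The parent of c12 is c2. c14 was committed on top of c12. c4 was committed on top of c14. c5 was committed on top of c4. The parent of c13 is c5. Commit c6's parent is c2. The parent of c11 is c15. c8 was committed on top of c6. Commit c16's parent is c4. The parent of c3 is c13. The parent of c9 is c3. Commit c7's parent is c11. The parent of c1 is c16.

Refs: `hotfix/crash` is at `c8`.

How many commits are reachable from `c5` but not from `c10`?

Reachable from c5: {c10, c12, c14, c15, c17, c2, c4, c5}.
Reachable from c10: {c10, c15}.
In c5's history but not c10's: {c12, c14, c17, c2, c4, c5} — 6 commits.

6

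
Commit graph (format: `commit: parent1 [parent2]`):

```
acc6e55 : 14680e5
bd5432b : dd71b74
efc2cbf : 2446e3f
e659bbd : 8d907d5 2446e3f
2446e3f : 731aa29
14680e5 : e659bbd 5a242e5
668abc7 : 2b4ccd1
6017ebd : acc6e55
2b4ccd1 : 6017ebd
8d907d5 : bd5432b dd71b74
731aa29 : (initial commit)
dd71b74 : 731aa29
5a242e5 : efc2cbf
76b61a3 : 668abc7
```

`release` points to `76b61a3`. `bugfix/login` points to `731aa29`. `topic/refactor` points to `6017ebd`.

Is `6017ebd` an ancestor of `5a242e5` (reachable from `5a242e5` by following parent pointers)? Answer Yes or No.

No

Ancestors of 5a242e5: {2446e3f, 5a242e5, 731aa29, efc2cbf}.
6017ebd is not in that set, so it is not an ancestor of 5a242e5.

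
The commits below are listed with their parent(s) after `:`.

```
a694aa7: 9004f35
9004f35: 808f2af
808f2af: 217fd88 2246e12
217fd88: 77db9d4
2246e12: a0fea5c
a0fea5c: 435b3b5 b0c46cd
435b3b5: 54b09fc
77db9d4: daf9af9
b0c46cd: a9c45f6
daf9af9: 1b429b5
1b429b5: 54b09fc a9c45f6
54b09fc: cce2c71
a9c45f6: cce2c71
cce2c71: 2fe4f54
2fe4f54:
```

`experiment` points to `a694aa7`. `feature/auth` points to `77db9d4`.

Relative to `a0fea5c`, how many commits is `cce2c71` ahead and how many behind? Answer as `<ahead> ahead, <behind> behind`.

Reachable from cce2c71: {2fe4f54, cce2c71}.
Reachable from a0fea5c: {2fe4f54, 435b3b5, 54b09fc, a0fea5c, a9c45f6, b0c46cd, cce2c71}.
Only in cce2c71's history (ahead): {} — 0.
Only in a0fea5c's history (behind): {435b3b5, 54b09fc, a0fea5c, a9c45f6, b0c46cd} — 5.

0 ahead, 5 behind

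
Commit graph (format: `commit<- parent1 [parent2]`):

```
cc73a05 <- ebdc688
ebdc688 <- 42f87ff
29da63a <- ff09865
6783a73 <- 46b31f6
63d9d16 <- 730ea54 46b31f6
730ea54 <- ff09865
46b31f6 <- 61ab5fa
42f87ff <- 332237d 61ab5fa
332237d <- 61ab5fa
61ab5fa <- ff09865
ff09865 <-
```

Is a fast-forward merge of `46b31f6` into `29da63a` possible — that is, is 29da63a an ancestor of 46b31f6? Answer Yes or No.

No

A fast-forward from 29da63a to 46b31f6 is possible iff 29da63a is an ancestor of 46b31f6.
Ancestors of 46b31f6: {46b31f6, 61ab5fa, ff09865}.
29da63a is not among them, so fast-forward is not possible.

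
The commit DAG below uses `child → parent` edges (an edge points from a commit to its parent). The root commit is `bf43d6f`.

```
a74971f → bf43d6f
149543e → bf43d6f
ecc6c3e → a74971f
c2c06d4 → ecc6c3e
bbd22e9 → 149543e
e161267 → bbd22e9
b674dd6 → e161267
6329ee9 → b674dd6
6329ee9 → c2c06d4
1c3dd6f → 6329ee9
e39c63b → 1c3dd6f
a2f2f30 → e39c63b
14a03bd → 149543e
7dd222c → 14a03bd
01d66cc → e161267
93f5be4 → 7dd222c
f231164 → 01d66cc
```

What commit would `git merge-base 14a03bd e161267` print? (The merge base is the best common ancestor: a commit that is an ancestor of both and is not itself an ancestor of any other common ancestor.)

149543e

Ancestors of 14a03bd: {149543e, 14a03bd, bf43d6f}.
Ancestors of e161267: {149543e, bbd22e9, bf43d6f, e161267}.
Common ancestors: {149543e, bf43d6f}.
Among these, 149543e is not an ancestor of any other common ancestor — it is the merge base.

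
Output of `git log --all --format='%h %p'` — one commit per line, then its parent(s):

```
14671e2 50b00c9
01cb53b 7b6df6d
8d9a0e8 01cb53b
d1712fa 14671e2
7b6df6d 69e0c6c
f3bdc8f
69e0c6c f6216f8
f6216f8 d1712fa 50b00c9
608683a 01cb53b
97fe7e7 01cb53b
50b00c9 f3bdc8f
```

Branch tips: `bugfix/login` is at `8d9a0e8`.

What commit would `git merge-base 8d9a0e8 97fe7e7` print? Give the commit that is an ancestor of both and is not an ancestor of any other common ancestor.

Ancestors of 8d9a0e8: {01cb53b, 14671e2, 50b00c9, 69e0c6c, 7b6df6d, 8d9a0e8, d1712fa, f3bdc8f, f6216f8}.
Ancestors of 97fe7e7: {01cb53b, 14671e2, 50b00c9, 69e0c6c, 7b6df6d, 97fe7e7, d1712fa, f3bdc8f, f6216f8}.
Common ancestors: {01cb53b, 14671e2, 50b00c9, 69e0c6c, 7b6df6d, d1712fa, f3bdc8f, f6216f8}.
Among these, 01cb53b is not an ancestor of any other common ancestor — it is the merge base.

01cb53b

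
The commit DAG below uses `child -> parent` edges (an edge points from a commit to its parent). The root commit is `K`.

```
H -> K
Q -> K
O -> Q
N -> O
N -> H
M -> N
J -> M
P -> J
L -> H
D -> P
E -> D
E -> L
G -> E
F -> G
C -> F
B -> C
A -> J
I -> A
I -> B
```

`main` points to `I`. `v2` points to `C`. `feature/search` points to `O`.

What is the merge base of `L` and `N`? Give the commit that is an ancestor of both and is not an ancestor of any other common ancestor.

H

Ancestors of L: {H, K, L}.
Ancestors of N: {H, K, N, O, Q}.
Common ancestors: {H, K}.
Among these, H is not an ancestor of any other common ancestor — it is the merge base.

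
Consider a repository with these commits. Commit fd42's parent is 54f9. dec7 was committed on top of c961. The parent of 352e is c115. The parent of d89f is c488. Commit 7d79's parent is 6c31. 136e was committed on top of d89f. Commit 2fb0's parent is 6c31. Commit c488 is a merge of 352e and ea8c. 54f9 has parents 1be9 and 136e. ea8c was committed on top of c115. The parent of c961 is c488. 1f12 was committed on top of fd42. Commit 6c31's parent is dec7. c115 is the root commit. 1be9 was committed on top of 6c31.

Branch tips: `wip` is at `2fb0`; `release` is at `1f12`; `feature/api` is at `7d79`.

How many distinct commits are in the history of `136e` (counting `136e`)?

Walking parent pointers from 136e: reachable set = {136e, 352e, c115, c488, d89f, ea8c}.
That is 6 commits.

6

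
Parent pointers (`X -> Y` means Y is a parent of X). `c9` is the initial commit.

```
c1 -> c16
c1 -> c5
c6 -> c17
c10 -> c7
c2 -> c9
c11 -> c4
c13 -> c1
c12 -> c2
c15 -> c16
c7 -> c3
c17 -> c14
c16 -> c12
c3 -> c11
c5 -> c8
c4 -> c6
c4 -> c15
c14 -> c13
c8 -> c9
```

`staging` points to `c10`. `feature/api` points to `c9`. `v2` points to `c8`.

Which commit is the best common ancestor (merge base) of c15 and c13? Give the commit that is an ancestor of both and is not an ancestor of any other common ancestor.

c16

Ancestors of c15: {c12, c15, c16, c2, c9}.
Ancestors of c13: {c1, c12, c13, c16, c2, c5, c8, c9}.
Common ancestors: {c12, c16, c2, c9}.
Among these, c16 is not an ancestor of any other common ancestor — it is the merge base.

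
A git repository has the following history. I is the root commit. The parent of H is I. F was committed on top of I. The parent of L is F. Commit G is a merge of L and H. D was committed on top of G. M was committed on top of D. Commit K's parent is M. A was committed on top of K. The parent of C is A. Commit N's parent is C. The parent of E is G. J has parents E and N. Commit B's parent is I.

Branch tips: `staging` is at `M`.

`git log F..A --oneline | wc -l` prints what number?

Reachable from A: {A, D, F, G, H, I, K, L, M}.
Reachable from F: {F, I}.
In A's history but not F's: {A, D, G, H, K, L, M} — 7 commits.

7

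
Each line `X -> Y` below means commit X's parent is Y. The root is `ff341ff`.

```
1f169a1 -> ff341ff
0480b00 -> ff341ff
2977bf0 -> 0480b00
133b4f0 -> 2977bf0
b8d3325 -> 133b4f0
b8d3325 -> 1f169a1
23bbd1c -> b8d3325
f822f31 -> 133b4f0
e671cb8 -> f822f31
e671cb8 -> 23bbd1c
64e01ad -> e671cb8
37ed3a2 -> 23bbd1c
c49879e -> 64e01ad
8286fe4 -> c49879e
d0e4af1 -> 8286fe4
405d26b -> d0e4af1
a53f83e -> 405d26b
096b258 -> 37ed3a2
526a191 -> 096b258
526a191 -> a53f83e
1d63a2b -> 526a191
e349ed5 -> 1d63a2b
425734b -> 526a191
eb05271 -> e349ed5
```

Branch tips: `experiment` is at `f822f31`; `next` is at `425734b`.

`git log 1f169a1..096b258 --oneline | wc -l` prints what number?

Reachable from 096b258: {0480b00, 096b258, 133b4f0, 1f169a1, 23bbd1c, 2977bf0, 37ed3a2, b8d3325, ff341ff}.
Reachable from 1f169a1: {1f169a1, ff341ff}.
In 096b258's history but not 1f169a1's: {0480b00, 096b258, 133b4f0, 23bbd1c, 2977bf0, 37ed3a2, b8d3325} — 7 commits.

7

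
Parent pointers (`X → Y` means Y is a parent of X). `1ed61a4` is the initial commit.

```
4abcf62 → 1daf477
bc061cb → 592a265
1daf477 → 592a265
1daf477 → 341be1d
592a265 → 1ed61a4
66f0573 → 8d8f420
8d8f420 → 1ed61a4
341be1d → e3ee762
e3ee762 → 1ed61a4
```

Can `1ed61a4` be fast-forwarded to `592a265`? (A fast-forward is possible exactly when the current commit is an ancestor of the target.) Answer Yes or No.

Yes

A fast-forward from 1ed61a4 to 592a265 is possible iff 1ed61a4 is an ancestor of 592a265.
Ancestors of 592a265: {1ed61a4, 592a265}.
1ed61a4 is among them, so fast-forward is possible.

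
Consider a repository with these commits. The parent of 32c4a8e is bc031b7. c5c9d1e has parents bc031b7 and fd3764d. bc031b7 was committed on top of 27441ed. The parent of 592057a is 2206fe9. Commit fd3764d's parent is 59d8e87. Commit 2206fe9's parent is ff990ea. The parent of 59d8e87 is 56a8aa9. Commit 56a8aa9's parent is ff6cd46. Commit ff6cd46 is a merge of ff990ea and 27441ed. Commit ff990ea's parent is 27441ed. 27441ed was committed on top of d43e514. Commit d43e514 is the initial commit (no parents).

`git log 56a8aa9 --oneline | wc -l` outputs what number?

5

Walking parent pointers from 56a8aa9: reachable set = {27441ed, 56a8aa9, d43e514, ff6cd46, ff990ea}.
That is 5 commits.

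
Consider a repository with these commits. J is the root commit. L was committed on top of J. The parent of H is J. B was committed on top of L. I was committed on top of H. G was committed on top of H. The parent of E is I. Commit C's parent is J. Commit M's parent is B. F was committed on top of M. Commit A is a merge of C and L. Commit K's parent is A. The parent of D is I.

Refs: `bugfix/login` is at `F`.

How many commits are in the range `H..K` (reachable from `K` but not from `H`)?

Reachable from K: {A, C, J, K, L}.
Reachable from H: {H, J}.
In K's history but not H's: {A, C, K, L} — 4 commits.

4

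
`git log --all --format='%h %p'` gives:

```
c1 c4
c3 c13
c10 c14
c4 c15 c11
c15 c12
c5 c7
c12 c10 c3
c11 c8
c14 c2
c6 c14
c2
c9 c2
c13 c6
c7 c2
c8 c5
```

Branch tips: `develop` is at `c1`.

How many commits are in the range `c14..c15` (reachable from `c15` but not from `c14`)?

Reachable from c15: {c10, c12, c13, c14, c15, c2, c3, c6}.
Reachable from c14: {c14, c2}.
In c15's history but not c14's: {c10, c12, c13, c15, c3, c6} — 6 commits.

6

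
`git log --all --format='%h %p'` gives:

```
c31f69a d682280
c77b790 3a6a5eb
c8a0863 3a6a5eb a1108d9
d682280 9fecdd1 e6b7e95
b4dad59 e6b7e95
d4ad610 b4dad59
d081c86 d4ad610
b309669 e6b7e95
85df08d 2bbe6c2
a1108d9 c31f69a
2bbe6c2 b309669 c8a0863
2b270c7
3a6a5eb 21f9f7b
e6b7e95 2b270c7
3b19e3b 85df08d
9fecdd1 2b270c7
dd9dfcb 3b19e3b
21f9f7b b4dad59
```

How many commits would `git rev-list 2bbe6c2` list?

Walking parent pointers from 2bbe6c2: reachable set = {21f9f7b, 2b270c7, 2bbe6c2, 3a6a5eb, 9fecdd1, a1108d9, b309669, b4dad59, c31f69a, c8a0863, d682280, e6b7e95}.
That is 12 commits.

12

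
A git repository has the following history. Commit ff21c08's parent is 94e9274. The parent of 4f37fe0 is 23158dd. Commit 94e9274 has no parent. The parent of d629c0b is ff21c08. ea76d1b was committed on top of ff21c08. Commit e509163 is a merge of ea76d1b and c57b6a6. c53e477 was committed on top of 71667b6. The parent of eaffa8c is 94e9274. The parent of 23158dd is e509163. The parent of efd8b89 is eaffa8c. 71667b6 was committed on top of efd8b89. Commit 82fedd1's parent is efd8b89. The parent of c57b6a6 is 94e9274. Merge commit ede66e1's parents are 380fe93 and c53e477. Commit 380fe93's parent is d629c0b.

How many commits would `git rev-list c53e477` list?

5

Walking parent pointers from c53e477: reachable set = {71667b6, 94e9274, c53e477, eaffa8c, efd8b89}.
That is 5 commits.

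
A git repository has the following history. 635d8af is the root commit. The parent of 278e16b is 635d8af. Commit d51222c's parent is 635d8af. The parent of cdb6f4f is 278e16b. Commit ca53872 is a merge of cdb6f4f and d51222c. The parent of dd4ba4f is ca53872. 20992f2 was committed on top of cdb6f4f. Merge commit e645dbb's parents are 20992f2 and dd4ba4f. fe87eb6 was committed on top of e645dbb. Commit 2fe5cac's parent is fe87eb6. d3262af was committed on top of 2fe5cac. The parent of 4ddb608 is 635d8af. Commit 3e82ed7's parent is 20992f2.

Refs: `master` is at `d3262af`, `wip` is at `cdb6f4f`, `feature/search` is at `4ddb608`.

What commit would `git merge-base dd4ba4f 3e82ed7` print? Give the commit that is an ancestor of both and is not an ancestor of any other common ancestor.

Ancestors of dd4ba4f: {278e16b, 635d8af, ca53872, cdb6f4f, d51222c, dd4ba4f}.
Ancestors of 3e82ed7: {20992f2, 278e16b, 3e82ed7, 635d8af, cdb6f4f}.
Common ancestors: {278e16b, 635d8af, cdb6f4f}.
Among these, cdb6f4f is not an ancestor of any other common ancestor — it is the merge base.

cdb6f4f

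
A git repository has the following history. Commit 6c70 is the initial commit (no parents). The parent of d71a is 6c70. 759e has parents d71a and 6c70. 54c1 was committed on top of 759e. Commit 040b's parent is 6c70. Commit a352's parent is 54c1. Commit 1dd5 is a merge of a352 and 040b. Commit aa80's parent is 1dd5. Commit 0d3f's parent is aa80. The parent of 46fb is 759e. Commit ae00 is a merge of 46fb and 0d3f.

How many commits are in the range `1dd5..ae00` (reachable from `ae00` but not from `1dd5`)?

Reachable from ae00: {040b, 0d3f, 1dd5, 46fb, 54c1, 6c70, 759e, a352, aa80, ae00, d71a}.
Reachable from 1dd5: {040b, 1dd5, 54c1, 6c70, 759e, a352, d71a}.
In ae00's history but not 1dd5's: {0d3f, 46fb, aa80, ae00} — 4 commits.

4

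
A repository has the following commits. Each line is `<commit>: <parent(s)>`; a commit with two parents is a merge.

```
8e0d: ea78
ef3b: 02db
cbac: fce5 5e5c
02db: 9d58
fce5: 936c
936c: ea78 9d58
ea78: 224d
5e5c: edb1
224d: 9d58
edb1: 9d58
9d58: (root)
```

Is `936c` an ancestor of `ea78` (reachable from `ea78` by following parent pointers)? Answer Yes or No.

Ancestors of ea78: {224d, 9d58, ea78}.
936c is not in that set, so it is not an ancestor of ea78.

No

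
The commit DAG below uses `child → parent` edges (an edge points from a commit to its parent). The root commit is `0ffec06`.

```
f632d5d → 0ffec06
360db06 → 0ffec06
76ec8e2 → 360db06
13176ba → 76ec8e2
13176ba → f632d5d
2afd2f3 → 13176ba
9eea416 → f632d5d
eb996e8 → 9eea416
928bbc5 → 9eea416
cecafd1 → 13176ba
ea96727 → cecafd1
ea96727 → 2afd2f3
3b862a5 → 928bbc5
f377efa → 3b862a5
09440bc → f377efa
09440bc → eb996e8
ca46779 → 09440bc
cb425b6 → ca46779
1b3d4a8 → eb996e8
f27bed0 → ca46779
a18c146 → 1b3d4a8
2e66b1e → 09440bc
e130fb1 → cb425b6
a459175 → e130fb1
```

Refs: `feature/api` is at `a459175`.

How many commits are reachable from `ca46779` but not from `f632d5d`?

Reachable from ca46779: {09440bc, 0ffec06, 3b862a5, 928bbc5, 9eea416, ca46779, eb996e8, f377efa, f632d5d}.
Reachable from f632d5d: {0ffec06, f632d5d}.
In ca46779's history but not f632d5d's: {09440bc, 3b862a5, 928bbc5, 9eea416, ca46779, eb996e8, f377efa} — 7 commits.

7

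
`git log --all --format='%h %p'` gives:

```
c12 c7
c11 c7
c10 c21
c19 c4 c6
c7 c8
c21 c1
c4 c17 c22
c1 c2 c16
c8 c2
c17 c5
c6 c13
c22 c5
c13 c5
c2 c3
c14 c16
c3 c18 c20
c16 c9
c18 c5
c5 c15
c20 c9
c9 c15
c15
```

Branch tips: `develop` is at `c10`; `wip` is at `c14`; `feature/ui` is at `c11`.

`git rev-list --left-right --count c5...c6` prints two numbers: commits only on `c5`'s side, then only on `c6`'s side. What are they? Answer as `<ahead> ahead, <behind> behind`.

0 ahead, 2 behind

Reachable from c5: {c15, c5}.
Reachable from c6: {c13, c15, c5, c6}.
Only in c5's history (ahead): {} — 0.
Only in c6's history (behind): {c13, c6} — 2.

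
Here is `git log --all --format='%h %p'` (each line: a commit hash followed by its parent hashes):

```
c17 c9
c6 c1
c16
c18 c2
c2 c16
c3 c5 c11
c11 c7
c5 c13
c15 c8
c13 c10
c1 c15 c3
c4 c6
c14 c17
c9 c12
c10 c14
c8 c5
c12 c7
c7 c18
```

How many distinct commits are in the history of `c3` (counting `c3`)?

13

Walking parent pointers from c3: reachable set = {c10, c11, c12, c13, c14, c16, c17, c18, c2, c3, c5, c7, c9}.
That is 13 commits.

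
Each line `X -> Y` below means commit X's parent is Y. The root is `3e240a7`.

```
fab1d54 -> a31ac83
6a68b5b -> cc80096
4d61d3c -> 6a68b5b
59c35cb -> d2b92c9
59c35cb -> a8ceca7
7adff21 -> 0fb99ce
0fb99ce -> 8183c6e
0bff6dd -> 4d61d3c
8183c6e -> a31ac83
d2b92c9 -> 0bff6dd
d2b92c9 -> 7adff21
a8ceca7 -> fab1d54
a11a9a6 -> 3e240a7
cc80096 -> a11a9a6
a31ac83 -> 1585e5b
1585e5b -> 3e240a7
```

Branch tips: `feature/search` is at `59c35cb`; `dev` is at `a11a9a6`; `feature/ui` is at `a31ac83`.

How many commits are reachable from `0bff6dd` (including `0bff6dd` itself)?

6

Walking parent pointers from 0bff6dd: reachable set = {0bff6dd, 3e240a7, 4d61d3c, 6a68b5b, a11a9a6, cc80096}.
That is 6 commits.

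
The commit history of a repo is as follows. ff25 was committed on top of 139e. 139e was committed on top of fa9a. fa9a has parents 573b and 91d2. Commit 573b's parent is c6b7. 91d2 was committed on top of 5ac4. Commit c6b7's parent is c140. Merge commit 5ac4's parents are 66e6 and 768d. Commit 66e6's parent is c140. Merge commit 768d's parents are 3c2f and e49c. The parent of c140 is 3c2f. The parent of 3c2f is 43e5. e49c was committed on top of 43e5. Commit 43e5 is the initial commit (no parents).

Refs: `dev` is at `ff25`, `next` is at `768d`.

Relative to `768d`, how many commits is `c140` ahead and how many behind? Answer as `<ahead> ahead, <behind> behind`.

1 ahead, 2 behind

Reachable from c140: {3c2f, 43e5, c140}.
Reachable from 768d: {3c2f, 43e5, 768d, e49c}.
Only in c140's history (ahead): {c140} — 1.
Only in 768d's history (behind): {768d, e49c} — 2.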